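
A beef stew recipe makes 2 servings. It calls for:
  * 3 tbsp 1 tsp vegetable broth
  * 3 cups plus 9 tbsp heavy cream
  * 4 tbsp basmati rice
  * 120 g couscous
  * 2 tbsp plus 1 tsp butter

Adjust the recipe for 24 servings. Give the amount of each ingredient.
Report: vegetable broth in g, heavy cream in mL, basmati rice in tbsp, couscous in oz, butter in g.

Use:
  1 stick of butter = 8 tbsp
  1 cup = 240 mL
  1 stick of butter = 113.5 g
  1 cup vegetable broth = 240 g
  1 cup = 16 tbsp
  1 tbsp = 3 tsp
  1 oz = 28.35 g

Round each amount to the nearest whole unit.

vegetable broth: 600 g; heavy cream: 10260 mL; basmati rice: 48 tbsp; couscous: 51 oz; butter: 397 g

Scaling factor: 24/2 = 12.
vegetable broth: (3 tbsp + 1 tsp = 10/3 tbsp) × 12 ÷ 16 tbsp/cup × 240 g/cup = 600 g
heavy cream: (3 cup + 9 tbsp = 3.5625 cup) × 12 × 240 mL/cup = 10260 mL
basmati rice: 4 tbsp × 12 = 48 tbsp
couscous: 120 g × 12 ÷ 28.35 g/oz ≈ 51 oz
butter: (2 tbsp + 1 tsp = 7/3 tbsp) × 12 ÷ 8 tbsp/stick × 113.5 g/stick ≈ 397 g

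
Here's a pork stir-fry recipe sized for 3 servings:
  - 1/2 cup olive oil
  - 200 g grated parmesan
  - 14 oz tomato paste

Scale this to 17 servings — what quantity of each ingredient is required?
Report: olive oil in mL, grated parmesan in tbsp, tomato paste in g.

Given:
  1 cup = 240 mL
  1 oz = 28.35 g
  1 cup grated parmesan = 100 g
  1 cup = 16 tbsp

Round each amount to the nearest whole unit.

olive oil: 680 mL; grated parmesan: 181 tbsp; tomato paste: 2249 g

Scaling factor: 17/3.
olive oil: 0.5 cup × 17/3 × 240 mL/cup = 680 mL
grated parmesan: 200 g × 17/3 ÷ 100 g/cup × 16 tbsp/cup ≈ 181 tbsp
tomato paste: 14 oz × 17/3 × 28.35 g/oz ≈ 2249 g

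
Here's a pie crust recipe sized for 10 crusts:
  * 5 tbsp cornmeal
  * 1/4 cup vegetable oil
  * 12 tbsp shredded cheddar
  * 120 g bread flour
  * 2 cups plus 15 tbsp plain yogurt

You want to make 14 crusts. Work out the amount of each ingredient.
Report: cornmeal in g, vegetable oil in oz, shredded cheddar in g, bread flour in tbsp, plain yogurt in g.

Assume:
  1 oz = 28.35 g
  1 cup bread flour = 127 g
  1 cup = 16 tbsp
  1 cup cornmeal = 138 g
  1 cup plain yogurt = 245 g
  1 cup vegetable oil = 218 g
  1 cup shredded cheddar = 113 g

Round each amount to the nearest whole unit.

cornmeal: 60 g; vegetable oil: 3 oz; shredded cheddar: 119 g; bread flour: 21 tbsp; plain yogurt: 1008 g

Scaling factor: 14/10 = 7/5 = 1.4.
cornmeal: 5 tbsp × 7/5 ÷ 16 tbsp/cup × 138 g/cup ≈ 60 g
vegetable oil: 0.25 cup × 7/5 × 218 g/cup ÷ 28.35 g/oz ≈ 3 oz
shredded cheddar: 12 tbsp × 7/5 ÷ 16 tbsp/cup × 113 g/cup ≈ 119 g
bread flour: 120 g × 7/5 ÷ 127 g/cup × 16 tbsp/cup ≈ 21 tbsp
plain yogurt: (2 cup + 15 tbsp = 2.9375 cup) × 7/5 × 245 g/cup ≈ 1008 g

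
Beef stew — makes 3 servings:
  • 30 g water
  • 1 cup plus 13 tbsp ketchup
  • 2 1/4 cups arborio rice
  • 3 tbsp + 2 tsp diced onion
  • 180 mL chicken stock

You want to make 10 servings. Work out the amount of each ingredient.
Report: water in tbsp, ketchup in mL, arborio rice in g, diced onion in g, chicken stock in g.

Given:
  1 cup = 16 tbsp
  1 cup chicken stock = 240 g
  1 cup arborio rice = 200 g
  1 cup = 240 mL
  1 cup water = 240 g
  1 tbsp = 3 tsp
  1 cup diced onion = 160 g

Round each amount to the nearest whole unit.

Scaling factor: 10/3.
water: 30 g × 10/3 ÷ 240 g/cup × 16 tbsp/cup ≈ 7 tbsp
ketchup: (1 cup + 13 tbsp = 1.8125 cup) × 10/3 × 240 mL/cup = 1450 mL
arborio rice: 2.25 cup × 10/3 × 200 g/cup = 1500 g
diced onion: (3 tbsp + 2 tsp = 11/3 tbsp) × 10/3 ÷ 16 tbsp/cup × 160 g/cup ≈ 122 g
chicken stock: 180 mL × 10/3 ÷ 240 mL/cup × 240 g/cup = 600 g

water: 7 tbsp; ketchup: 1450 mL; arborio rice: 1500 g; diced onion: 122 g; chicken stock: 600 g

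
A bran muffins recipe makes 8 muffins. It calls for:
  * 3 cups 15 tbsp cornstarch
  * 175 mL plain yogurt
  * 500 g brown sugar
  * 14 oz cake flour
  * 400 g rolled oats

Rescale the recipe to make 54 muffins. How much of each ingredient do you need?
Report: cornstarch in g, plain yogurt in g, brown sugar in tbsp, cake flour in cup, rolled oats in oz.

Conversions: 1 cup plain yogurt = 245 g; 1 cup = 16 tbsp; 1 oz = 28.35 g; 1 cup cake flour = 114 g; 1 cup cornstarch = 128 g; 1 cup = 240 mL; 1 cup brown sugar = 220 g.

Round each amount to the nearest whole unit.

cornstarch: 3402 g; plain yogurt: 1206 g; brown sugar: 245 tbsp; cake flour: 24 cup; rolled oats: 95 oz

Scaling factor: 54/8 = 27/4 = 6.75.
cornstarch: (3 cup + 15 tbsp = 3.9375 cup) × 27/4 × 128 g/cup = 3402 g
plain yogurt: 175 mL × 27/4 ÷ 240 mL/cup × 245 g/cup ≈ 1206 g
brown sugar: 500 g × 27/4 ÷ 220 g/cup × 16 tbsp/cup ≈ 245 tbsp
cake flour: 14 oz × 27/4 × 28.35 g/oz ÷ 114 g/cup ≈ 24 cup
rolled oats: 400 g × 27/4 ÷ 28.35 g/oz ≈ 95 oz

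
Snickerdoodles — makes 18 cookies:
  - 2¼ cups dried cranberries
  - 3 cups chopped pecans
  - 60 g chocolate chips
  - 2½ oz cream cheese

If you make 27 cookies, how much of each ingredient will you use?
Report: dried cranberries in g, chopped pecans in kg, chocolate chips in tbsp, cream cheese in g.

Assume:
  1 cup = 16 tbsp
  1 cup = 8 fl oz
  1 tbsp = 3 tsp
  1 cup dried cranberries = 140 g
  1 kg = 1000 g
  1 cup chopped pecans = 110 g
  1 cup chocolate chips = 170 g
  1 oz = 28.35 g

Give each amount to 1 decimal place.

Scaling factor: 27/18 = 3/2 = 1.5.
dried cranberries: 2.25 cup × 3/2 × 140 g/cup = 472.5 g
chopped pecans: 3 cup × 3/2 × 110 g/cup ÷ 1000 g/kg ≈ 0.5 kg
chocolate chips: 60 g × 3/2 ÷ 170 g/cup × 16 tbsp/cup ≈ 8.5 tbsp
cream cheese: 2.5 oz × 3/2 × 28.35 g/oz ≈ 106.3 g

dried cranberries: 472.5 g; chopped pecans: 0.5 kg; chocolate chips: 8.5 tbsp; cream cheese: 106.3 g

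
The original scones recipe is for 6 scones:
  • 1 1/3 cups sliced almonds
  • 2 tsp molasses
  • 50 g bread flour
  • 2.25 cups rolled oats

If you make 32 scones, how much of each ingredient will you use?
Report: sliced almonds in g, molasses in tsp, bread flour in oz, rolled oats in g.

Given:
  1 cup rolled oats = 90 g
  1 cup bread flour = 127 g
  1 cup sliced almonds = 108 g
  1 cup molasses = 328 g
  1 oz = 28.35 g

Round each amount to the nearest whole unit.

Scaling factor: 32/6 = 16/3.
sliced almonds: 4/3 cup × 16/3 × 108 g/cup = 768 g
molasses: 2 tsp × 16/3 ≈ 11 tsp
bread flour: 50 g × 16/3 ÷ 28.35 g/oz ≈ 9 oz
rolled oats: 2.25 cup × 16/3 × 90 g/cup = 1080 g

sliced almonds: 768 g; molasses: 11 tsp; bread flour: 9 oz; rolled oats: 1080 g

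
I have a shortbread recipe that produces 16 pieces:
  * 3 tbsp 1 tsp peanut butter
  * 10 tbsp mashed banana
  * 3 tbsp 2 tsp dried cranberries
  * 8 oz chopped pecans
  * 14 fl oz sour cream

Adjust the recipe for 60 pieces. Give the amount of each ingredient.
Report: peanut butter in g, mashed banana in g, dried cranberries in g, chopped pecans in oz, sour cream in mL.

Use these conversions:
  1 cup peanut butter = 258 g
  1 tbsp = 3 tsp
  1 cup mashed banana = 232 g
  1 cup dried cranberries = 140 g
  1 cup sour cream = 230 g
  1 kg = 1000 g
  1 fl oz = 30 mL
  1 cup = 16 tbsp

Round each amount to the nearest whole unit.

peanut butter: 202 g; mashed banana: 544 g; dried cranberries: 120 g; chopped pecans: 30 oz; sour cream: 1575 mL

Scaling factor: 60/16 = 15/4 = 3.75.
peanut butter: (3 tbsp + 1 tsp = 10/3 tbsp) × 15/4 ÷ 16 tbsp/cup × 258 g/cup ≈ 202 g
mashed banana: 10 tbsp × 15/4 ÷ 16 tbsp/cup × 232 g/cup ≈ 544 g
dried cranberries: (3 tbsp + 2 tsp = 11/3 tbsp) × 15/4 ÷ 16 tbsp/cup × 140 g/cup ≈ 120 g
chopped pecans: 8 oz × 15/4 = 30 oz
sour cream: 14 fl oz × 15/4 × 30 mL/fl oz = 1575 mL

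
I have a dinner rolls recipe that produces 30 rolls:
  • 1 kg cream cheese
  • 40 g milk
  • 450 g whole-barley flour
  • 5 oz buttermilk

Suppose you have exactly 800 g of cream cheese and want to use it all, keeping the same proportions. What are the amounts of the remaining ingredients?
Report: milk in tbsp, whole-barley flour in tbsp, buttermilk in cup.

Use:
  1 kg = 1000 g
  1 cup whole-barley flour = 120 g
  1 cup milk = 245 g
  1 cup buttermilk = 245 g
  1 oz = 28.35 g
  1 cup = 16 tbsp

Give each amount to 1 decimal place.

The original recipe has 1000 g of cream cheese, so the scaling factor is 800 ÷ 1000 = 4/5 = 0.8.
milk: 40 g × 4/5 ÷ 245 g/cup × 16 tbsp/cup ≈ 2.1 tbsp
whole-barley flour: 450 g × 4/5 ÷ 120 g/cup × 16 tbsp/cup = 48.0 tbsp
buttermilk: 5 oz × 4/5 × 28.35 g/oz ÷ 245 g/cup ≈ 0.5 cup

milk: 2.1 tbsp; whole-barley flour: 48.0 tbsp; buttermilk: 0.5 cup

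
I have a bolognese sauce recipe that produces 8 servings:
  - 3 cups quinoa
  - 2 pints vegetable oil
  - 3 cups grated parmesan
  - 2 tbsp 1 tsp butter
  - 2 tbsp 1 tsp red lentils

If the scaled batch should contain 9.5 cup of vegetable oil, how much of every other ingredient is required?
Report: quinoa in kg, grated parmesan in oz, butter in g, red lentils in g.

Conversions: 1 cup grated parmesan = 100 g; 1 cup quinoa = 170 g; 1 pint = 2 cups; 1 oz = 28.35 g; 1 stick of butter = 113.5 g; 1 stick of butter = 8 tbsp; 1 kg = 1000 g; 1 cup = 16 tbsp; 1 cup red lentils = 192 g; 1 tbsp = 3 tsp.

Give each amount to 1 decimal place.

quinoa: 1.2 kg; grated parmesan: 25.1 oz; butter: 78.6 g; red lentils: 66.5 g

The original recipe has 4 cup of vegetable oil, so the scaling factor is 9.5 ÷ 4 = 19/8 = 2.375.
quinoa: 3 cup × 19/8 × 170 g/cup ÷ 1000 g/kg ≈ 1.2 kg
grated parmesan: 3 cup × 19/8 × 100 g/cup ÷ 28.35 g/oz ≈ 25.1 oz
butter: (2 tbsp + 1 tsp = 7/3 tbsp) × 19/8 ÷ 8 tbsp/stick × 113.5 g/stick ≈ 78.6 g
red lentils: (2 tbsp + 1 tsp = 7/3 tbsp) × 19/8 ÷ 16 tbsp/cup × 192 g/cup = 66.5 g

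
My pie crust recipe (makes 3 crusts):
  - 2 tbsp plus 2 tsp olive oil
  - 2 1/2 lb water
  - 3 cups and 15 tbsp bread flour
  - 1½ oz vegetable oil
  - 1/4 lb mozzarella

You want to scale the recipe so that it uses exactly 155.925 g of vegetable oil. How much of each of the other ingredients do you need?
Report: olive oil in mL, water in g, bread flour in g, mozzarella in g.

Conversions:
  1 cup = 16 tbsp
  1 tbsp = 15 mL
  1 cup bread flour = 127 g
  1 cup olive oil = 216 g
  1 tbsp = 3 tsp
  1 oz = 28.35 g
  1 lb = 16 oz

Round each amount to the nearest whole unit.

olive oil: 147 mL; water: 4158 g; bread flour: 1834 g; mozzarella: 416 g

The original recipe has 42.525 g of vegetable oil, so the scaling factor is 155.925 ÷ 42.525 = 11/3.
olive oil: (2 tbsp + 2 tsp = 8/3 tbsp) × 11/3 × 15 mL/tbsp ≈ 147 mL
water: 2.5 lb × 11/3 × 16 oz/lb × 28.35 g/oz = 4158 g
bread flour: (3 cup + 15 tbsp = 3.9375 cup) × 11/3 × 127 g/cup ≈ 1834 g
mozzarella: 0.25 lb × 11/3 × 16 oz/lb × 28.35 g/oz ≈ 416 g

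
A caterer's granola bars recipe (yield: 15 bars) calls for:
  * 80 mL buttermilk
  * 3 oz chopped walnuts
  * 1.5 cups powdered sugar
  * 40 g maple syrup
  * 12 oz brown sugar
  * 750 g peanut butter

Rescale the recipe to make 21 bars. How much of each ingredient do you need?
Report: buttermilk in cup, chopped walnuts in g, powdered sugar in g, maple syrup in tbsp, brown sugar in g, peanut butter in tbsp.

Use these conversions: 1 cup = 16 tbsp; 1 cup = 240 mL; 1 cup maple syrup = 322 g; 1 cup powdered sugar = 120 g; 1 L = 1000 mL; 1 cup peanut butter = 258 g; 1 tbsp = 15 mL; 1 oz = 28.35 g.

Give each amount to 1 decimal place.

Scaling factor: 21/15 = 7/5 = 1.4.
buttermilk: 80 mL × 7/5 ÷ 240 mL/cup ≈ 0.5 cup
chopped walnuts: 3 oz × 7/5 × 28.35 g/oz ≈ 119.1 g
powdered sugar: 1.5 cup × 7/5 × 120 g/cup = 252.0 g
maple syrup: 40 g × 7/5 ÷ 322 g/cup × 16 tbsp/cup ≈ 2.8 tbsp
brown sugar: 12 oz × 7/5 × 28.35 g/oz ≈ 476.3 g
peanut butter: 750 g × 7/5 ÷ 258 g/cup × 16 tbsp/cup ≈ 65.1 tbsp

buttermilk: 0.5 cup; chopped walnuts: 119.1 g; powdered sugar: 252.0 g; maple syrup: 2.8 tbsp; brown sugar: 476.3 g; peanut butter: 65.1 tbsp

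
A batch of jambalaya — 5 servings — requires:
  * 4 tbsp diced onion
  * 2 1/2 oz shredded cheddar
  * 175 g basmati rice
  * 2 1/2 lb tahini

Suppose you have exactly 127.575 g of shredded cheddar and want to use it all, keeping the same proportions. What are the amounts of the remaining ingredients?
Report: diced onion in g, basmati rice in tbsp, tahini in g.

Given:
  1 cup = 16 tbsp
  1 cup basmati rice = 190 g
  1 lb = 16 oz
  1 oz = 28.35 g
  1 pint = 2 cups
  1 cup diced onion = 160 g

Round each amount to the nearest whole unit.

diced onion: 72 g; basmati rice: 27 tbsp; tahini: 2041 g

The original recipe has 70.875 g of shredded cheddar, so the scaling factor is 127.575 ÷ 70.875 = 9/5 = 1.8.
diced onion: 4 tbsp × 9/5 ÷ 16 tbsp/cup × 160 g/cup = 72 g
basmati rice: 175 g × 9/5 ÷ 190 g/cup × 16 tbsp/cup ≈ 27 tbsp
tahini: 2.5 lb × 9/5 × 16 oz/lb × 28.35 g/oz ≈ 2041 g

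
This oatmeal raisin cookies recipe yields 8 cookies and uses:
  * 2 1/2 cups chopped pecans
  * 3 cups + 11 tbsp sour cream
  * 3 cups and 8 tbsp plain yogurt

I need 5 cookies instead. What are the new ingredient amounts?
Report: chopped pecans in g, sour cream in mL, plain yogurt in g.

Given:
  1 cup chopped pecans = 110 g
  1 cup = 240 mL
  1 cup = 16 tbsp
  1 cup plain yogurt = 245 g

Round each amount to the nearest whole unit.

Scaling factor: 5/8 = 0.625.
chopped pecans: 2.5 cup × 5/8 × 110 g/cup ≈ 172 g
sour cream: (3 cup + 11 tbsp = 3.6875 cup) × 5/8 × 240 mL/cup ≈ 553 mL
plain yogurt: (3 cup + 8 tbsp = 3.5 cup) × 5/8 × 245 g/cup ≈ 536 g

chopped pecans: 172 g; sour cream: 553 mL; plain yogurt: 536 g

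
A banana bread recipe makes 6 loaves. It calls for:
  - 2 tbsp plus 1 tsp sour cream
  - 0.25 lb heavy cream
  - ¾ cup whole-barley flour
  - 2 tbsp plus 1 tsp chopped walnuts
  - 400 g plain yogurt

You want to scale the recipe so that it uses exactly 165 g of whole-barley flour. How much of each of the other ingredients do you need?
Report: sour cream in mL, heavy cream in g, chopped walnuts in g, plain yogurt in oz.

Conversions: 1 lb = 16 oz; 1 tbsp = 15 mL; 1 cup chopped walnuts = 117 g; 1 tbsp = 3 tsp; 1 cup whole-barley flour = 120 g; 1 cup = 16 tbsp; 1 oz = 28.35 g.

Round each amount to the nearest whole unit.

sour cream: 64 mL; heavy cream: 208 g; chopped walnuts: 31 g; plain yogurt: 26 oz

The original recipe has 90 g of whole-barley flour, so the scaling factor is 165 ÷ 90 = 11/6.
sour cream: (2 tbsp + 1 tsp = 7/3 tbsp) × 11/6 × 15 mL/tbsp ≈ 64 mL
heavy cream: 0.25 lb × 11/6 × 16 oz/lb × 28.35 g/oz ≈ 208 g
chopped walnuts: (2 tbsp + 1 tsp = 7/3 tbsp) × 11/6 ÷ 16 tbsp/cup × 117 g/cup ≈ 31 g
plain yogurt: 400 g × 11/6 ÷ 28.35 g/oz ≈ 26 oz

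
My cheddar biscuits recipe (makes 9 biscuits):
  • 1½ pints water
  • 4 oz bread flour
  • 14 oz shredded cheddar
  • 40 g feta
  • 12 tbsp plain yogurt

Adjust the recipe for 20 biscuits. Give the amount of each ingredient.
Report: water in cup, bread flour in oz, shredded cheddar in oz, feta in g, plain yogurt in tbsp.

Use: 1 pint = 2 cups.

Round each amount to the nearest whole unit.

water: 7 cup; bread flour: 9 oz; shredded cheddar: 31 oz; feta: 89 g; plain yogurt: 27 tbsp

Scaling factor: 20/9.
water: 1.5 pint × 20/9 × 2 cup/pint ≈ 7 cup
bread flour: 4 oz × 20/9 ≈ 9 oz
shredded cheddar: 14 oz × 20/9 ≈ 31 oz
feta: 40 g × 20/9 ≈ 89 g
plain yogurt: 12 tbsp × 20/9 ≈ 27 tbsp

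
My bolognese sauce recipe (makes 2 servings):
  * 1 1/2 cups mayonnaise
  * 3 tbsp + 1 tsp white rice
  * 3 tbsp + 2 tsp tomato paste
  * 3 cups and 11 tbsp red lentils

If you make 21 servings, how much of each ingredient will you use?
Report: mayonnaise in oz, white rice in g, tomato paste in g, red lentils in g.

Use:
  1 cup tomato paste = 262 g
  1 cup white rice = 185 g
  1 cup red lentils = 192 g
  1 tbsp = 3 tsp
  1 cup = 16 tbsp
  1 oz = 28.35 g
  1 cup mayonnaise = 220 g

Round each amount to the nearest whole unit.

Scaling factor: 21/2 = 10.5.
mayonnaise: 1.5 cup × 21/2 × 220 g/cup ÷ 28.35 g/oz ≈ 122 oz
white rice: (3 tbsp + 1 tsp = 10/3 tbsp) × 21/2 ÷ 16 tbsp/cup × 185 g/cup ≈ 405 g
tomato paste: (3 tbsp + 2 tsp = 11/3 tbsp) × 21/2 ÷ 16 tbsp/cup × 262 g/cup ≈ 630 g
red lentils: (3 cup + 11 tbsp = 3.6875 cup) × 21/2 × 192 g/cup = 7434 g

mayonnaise: 122 oz; white rice: 405 g; tomato paste: 630 g; red lentils: 7434 g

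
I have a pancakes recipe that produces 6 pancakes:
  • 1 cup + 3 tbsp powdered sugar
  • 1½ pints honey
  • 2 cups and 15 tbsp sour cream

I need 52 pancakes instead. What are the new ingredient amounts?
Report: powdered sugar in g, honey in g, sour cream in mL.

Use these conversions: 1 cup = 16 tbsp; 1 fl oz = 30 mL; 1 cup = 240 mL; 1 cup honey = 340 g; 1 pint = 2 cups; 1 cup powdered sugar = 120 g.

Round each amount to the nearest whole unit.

powdered sugar: 1235 g; honey: 8840 g; sour cream: 6110 mL

Scaling factor: 52/6 = 26/3.
powdered sugar: (1 cup + 3 tbsp = 1.1875 cup) × 26/3 × 120 g/cup = 1235 g
honey: 1.5 pint × 26/3 × 2 cup/pint × 340 g/cup = 8840 g
sour cream: (2 cup + 15 tbsp = 2.9375 cup) × 26/3 × 240 mL/cup = 6110 mL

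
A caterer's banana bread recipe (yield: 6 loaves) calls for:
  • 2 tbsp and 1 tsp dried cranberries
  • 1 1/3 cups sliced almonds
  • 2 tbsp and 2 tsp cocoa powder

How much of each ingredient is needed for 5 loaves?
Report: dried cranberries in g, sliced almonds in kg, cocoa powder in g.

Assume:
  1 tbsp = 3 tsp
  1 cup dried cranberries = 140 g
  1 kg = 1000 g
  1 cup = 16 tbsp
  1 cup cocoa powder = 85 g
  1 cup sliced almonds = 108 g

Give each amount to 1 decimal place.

dried cranberries: 17.0 g; sliced almonds: 0.1 kg; cocoa powder: 11.8 g

Scaling factor: 5/6.
dried cranberries: (2 tbsp + 1 tsp = 7/3 tbsp) × 5/6 ÷ 16 tbsp/cup × 140 g/cup ≈ 17.0 g
sliced almonds: 4/3 cup × 5/6 × 108 g/cup ÷ 1000 g/kg ≈ 0.1 kg
cocoa powder: (2 tbsp + 2 tsp = 8/3 tbsp) × 5/6 ÷ 16 tbsp/cup × 85 g/cup ≈ 11.8 g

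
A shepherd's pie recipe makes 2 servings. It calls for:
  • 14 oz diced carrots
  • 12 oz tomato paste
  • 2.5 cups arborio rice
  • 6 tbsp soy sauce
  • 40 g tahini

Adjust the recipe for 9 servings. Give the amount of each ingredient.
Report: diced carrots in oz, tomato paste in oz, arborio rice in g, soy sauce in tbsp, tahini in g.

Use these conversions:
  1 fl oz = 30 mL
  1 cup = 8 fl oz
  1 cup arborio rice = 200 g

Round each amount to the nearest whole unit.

Scaling factor: 9/2 = 4.5.
diced carrots: 14 oz × 9/2 = 63 oz
tomato paste: 12 oz × 9/2 = 54 oz
arborio rice: 2.5 cup × 9/2 × 200 g/cup = 2250 g
soy sauce: 6 tbsp × 9/2 = 27 tbsp
tahini: 40 g × 9/2 = 180 g

diced carrots: 63 oz; tomato paste: 54 oz; arborio rice: 2250 g; soy sauce: 27 tbsp; tahini: 180 g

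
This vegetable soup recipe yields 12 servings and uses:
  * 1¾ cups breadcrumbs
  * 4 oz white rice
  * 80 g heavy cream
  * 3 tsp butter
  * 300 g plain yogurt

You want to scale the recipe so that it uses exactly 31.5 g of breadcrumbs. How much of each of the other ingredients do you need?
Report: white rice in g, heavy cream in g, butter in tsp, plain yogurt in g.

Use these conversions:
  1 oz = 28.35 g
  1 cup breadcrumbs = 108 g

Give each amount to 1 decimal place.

The original recipe has 189 g of breadcrumbs, so the scaling factor is 31.5 ÷ 189 = 1/6.
white rice: 4 oz × 1/6 × 28.35 g/oz = 18.9 g
heavy cream: 80 g × 1/6 ≈ 13.3 g
butter: 3 tsp × 1/6 = 0.5 tsp
plain yogurt: 300 g × 1/6 = 50.0 g

white rice: 18.9 g; heavy cream: 13.3 g; butter: 0.5 tsp; plain yogurt: 50.0 g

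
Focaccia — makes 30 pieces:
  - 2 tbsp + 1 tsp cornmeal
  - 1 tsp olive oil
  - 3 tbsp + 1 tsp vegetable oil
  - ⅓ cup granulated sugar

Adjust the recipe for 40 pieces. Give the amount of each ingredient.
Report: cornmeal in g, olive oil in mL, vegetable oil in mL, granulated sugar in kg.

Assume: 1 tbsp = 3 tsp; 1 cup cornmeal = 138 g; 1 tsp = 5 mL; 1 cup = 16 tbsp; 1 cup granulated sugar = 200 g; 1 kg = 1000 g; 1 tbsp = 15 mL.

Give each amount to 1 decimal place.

Scaling factor: 40/30 = 4/3.
cornmeal: (2 tbsp + 1 tsp = 7/3 tbsp) × 4/3 ÷ 16 tbsp/cup × 138 g/cup ≈ 26.8 g
olive oil: 1 tsp × 4/3 × 5 mL/tsp ≈ 6.7 mL
vegetable oil: (3 tbsp + 1 tsp = 10/3 tbsp) × 4/3 × 15 mL/tbsp ≈ 66.7 mL
granulated sugar: 1/3 cup × 4/3 × 200 g/cup ÷ 1000 g/kg ≈ 0.1 kg

cornmeal: 26.8 g; olive oil: 6.7 mL; vegetable oil: 66.7 mL; granulated sugar: 0.1 kg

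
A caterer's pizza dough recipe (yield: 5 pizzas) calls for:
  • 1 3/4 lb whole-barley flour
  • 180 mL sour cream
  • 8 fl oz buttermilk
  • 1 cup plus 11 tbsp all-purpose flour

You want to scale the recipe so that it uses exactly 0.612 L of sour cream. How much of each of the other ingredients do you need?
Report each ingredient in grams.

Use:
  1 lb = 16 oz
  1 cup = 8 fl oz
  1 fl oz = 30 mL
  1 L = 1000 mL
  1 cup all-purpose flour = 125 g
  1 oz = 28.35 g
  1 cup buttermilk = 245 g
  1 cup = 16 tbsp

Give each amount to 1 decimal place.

The original recipe has 0.18 L of sour cream, so the scaling factor is 0.612 ÷ 0.18 = 17/5 = 3.4.
whole-barley flour: 1.75 lb × 17/5 × 16 oz/lb × 28.35 g/oz ≈ 2698.9 g
buttermilk: 8 fl oz × 17/5 ÷ 8 fl oz/cup × 245 g/cup = 833.0 g
all-purpose flour: (1 cup + 11 tbsp = 1.6875 cup) × 17/5 × 125 g/cup ≈ 717.2 g

whole-barley flour: 2698.9 g; buttermilk: 833.0 g; all-purpose flour: 717.2 g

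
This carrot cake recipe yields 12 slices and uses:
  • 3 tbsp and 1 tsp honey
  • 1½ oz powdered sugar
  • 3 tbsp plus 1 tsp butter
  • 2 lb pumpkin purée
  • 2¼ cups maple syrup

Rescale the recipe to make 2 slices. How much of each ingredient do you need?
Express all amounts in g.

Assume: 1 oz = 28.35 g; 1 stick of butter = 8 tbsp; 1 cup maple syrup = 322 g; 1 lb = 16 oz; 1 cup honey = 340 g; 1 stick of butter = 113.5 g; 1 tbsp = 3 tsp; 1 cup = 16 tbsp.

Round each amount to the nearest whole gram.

honey: 12 g; powdered sugar: 7 g; butter: 8 g; pumpkin purée: 151 g; maple syrup: 121 g

Scaling factor: 2/12 = 1/6.
honey: (3 tbsp + 1 tsp = 10/3 tbsp) × 1/6 ÷ 16 tbsp/cup × 340 g/cup ≈ 12 g
powdered sugar: 1.5 oz × 1/6 × 28.35 g/oz ≈ 7 g
butter: (3 tbsp + 1 tsp = 10/3 tbsp) × 1/6 ÷ 8 tbsp/stick × 113.5 g/stick ≈ 8 g
pumpkin purée: 2 lb × 1/6 × 16 oz/lb × 28.35 g/oz ≈ 151 g
maple syrup: 2.25 cup × 1/6 × 322 g/cup ≈ 121 g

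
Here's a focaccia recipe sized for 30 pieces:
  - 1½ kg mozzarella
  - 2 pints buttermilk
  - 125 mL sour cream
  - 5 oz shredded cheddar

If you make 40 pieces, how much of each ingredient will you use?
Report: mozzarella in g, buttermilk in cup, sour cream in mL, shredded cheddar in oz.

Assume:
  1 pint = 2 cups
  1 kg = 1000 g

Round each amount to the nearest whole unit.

mozzarella: 2000 g; buttermilk: 5 cup; sour cream: 167 mL; shredded cheddar: 7 oz

Scaling factor: 40/30 = 4/3.
mozzarella: 1.5 kg × 4/3 × 1000 g/kg = 2000 g
buttermilk: 2 pint × 4/3 × 2 cup/pint ≈ 5 cup
sour cream: 125 mL × 4/3 ≈ 167 mL
shredded cheddar: 5 oz × 4/3 ≈ 7 oz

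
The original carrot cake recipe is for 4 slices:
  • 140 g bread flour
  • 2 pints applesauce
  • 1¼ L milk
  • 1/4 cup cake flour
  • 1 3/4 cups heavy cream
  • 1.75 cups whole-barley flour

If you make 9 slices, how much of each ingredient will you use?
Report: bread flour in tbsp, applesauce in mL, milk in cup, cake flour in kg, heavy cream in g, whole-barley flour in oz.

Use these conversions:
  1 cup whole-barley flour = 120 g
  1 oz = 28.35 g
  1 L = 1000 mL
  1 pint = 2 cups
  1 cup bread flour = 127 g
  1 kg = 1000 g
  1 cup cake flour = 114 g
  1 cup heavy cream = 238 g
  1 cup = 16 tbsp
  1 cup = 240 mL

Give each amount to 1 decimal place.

bread flour: 39.7 tbsp; applesauce: 2160.0 mL; milk: 11.7 cup; cake flour: 0.1 kg; heavy cream: 937.1 g; whole-barley flour: 16.7 oz

Scaling factor: 9/4 = 2.25.
bread flour: 140 g × 9/4 ÷ 127 g/cup × 16 tbsp/cup ≈ 39.7 tbsp
applesauce: 2 pint × 9/4 × 2 cup/pint × 240 mL/cup = 2160.0 mL
milk: 1.25 L × 9/4 × 1000 mL/L ÷ 240 mL/cup ≈ 11.7 cup
cake flour: 0.25 cup × 9/4 × 114 g/cup ÷ 1000 g/kg ≈ 0.1 kg
heavy cream: 1.75 cup × 9/4 × 238 g/cup ≈ 937.1 g
whole-barley flour: 1.75 cup × 9/4 × 120 g/cup ÷ 28.35 g/oz ≈ 16.7 oz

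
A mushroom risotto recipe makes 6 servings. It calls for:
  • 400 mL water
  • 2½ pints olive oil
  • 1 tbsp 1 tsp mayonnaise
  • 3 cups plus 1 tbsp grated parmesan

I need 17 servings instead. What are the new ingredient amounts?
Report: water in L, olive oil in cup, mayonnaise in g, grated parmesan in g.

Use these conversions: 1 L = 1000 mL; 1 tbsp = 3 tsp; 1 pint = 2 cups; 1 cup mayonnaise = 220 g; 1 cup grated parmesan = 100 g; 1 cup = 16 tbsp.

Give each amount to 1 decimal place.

water: 1.1 L; olive oil: 14.2 cup; mayonnaise: 51.9 g; grated parmesan: 867.7 g

Scaling factor: 17/6.
water: 400 mL × 17/6 ÷ 1000 mL/L ≈ 1.1 L
olive oil: 2.5 pint × 17/6 × 2 cup/pint ≈ 14.2 cup
mayonnaise: (1 tbsp + 1 tsp = 4/3 tbsp) × 17/6 ÷ 16 tbsp/cup × 220 g/cup ≈ 51.9 g
grated parmesan: (3 cup + 1 tbsp = 3.0625 cup) × 17/6 × 100 g/cup ≈ 867.7 g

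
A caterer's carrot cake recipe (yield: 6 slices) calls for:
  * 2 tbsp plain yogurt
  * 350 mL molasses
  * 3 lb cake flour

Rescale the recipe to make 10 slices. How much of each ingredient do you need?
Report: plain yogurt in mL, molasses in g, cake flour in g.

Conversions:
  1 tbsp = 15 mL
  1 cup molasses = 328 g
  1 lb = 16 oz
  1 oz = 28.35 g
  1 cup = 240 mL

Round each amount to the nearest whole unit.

Scaling factor: 10/6 = 5/3.
plain yogurt: 2 tbsp × 5/3 × 15 mL/tbsp = 50 mL
molasses: 350 mL × 5/3 ÷ 240 mL/cup × 328 g/cup ≈ 797 g
cake flour: 3 lb × 5/3 × 16 oz/lb × 28.35 g/oz = 2268 g

plain yogurt: 50 mL; molasses: 797 g; cake flour: 2268 g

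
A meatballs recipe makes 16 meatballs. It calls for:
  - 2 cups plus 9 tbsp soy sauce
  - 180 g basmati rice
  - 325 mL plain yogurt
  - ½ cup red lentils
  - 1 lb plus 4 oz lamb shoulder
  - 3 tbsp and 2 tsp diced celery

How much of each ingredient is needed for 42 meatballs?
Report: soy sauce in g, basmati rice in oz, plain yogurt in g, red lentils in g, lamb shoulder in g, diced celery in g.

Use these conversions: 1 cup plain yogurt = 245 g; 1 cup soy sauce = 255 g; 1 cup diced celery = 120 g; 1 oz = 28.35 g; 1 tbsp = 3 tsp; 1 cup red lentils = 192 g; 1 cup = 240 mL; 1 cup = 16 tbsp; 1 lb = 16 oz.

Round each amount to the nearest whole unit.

soy sauce: 1715 g; basmati rice: 17 oz; plain yogurt: 871 g; red lentils: 252 g; lamb shoulder: 1488 g; diced celery: 72 g

Scaling factor: 42/16 = 21/8 = 2.625.
soy sauce: (2 cup + 9 tbsp = 2.5625 cup) × 21/8 × 255 g/cup ≈ 1715 g
basmati rice: 180 g × 21/8 ÷ 28.35 g/oz ≈ 17 oz
plain yogurt: 325 mL × 21/8 ÷ 240 mL/cup × 245 g/cup ≈ 871 g
red lentils: 0.5 cup × 21/8 × 192 g/cup = 252 g
lamb shoulder: (1 lb + 4 oz = 1.25 lb) × 21/8 × 16 oz/lb × 28.35 g/oz ≈ 1488 g
diced celery: (3 tbsp + 2 tsp = 11/3 tbsp) × 21/8 ÷ 16 tbsp/cup × 120 g/cup ≈ 72 g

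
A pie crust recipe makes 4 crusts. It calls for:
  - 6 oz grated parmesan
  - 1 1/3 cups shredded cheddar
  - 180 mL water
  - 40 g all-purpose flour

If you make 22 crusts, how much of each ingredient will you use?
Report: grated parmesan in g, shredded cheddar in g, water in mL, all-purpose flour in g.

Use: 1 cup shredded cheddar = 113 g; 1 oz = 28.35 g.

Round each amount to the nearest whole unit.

grated parmesan: 936 g; shredded cheddar: 829 g; water: 990 mL; all-purpose flour: 220 g

Scaling factor: 22/4 = 11/2 = 5.5.
grated parmesan: 6 oz × 11/2 × 28.35 g/oz ≈ 936 g
shredded cheddar: 4/3 cup × 11/2 × 113 g/cup ≈ 829 g
water: 180 mL × 11/2 = 990 mL
all-purpose flour: 40 g × 11/2 = 220 g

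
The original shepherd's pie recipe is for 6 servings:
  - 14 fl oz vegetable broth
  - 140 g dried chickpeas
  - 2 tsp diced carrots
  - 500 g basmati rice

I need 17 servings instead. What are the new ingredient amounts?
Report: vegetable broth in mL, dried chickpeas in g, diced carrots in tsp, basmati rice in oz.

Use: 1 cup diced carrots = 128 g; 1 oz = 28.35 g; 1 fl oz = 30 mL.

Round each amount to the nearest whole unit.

Scaling factor: 17/6.
vegetable broth: 14 fl oz × 17/6 × 30 mL/fl oz = 1190 mL
dried chickpeas: 140 g × 17/6 ≈ 397 g
diced carrots: 2 tsp × 17/6 ≈ 6 tsp
basmati rice: 500 g × 17/6 ÷ 28.35 g/oz ≈ 50 oz

vegetable broth: 1190 mL; dried chickpeas: 397 g; diced carrots: 6 tsp; basmati rice: 50 oz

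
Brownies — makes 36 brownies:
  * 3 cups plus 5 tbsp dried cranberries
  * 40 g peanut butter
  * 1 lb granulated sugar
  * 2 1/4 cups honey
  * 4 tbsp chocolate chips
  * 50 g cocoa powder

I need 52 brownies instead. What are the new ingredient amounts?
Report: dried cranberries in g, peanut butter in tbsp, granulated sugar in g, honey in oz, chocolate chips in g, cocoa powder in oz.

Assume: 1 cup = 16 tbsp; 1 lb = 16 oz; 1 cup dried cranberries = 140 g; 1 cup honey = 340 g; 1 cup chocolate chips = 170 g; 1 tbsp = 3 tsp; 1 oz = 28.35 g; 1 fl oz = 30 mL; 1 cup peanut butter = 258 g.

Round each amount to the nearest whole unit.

dried cranberries: 670 g; peanut butter: 4 tbsp; granulated sugar: 655 g; honey: 39 oz; chocolate chips: 61 g; cocoa powder: 3 oz

Scaling factor: 52/36 = 13/9.
dried cranberries: (3 cup + 5 tbsp = 3.3125 cup) × 13/9 × 140 g/cup ≈ 670 g
peanut butter: 40 g × 13/9 ÷ 258 g/cup × 16 tbsp/cup ≈ 4 tbsp
granulated sugar: 1 lb × 13/9 × 16 oz/lb × 28.35 g/oz ≈ 655 g
honey: 2.25 cup × 13/9 × 340 g/cup ÷ 28.35 g/oz ≈ 39 oz
chocolate chips: 4 tbsp × 13/9 ÷ 16 tbsp/cup × 170 g/cup ≈ 61 g
cocoa powder: 50 g × 13/9 ÷ 28.35 g/oz ≈ 3 oz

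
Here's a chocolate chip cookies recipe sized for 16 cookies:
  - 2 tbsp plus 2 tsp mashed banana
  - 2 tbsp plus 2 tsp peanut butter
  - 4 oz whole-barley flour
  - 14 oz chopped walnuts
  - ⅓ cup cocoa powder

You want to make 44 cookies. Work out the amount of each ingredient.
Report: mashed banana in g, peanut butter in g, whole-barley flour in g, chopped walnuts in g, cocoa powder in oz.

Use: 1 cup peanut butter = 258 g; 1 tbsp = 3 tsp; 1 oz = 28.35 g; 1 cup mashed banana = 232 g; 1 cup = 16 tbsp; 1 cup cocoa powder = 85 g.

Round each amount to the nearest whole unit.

Scaling factor: 44/16 = 11/4 = 2.75.
mashed banana: (2 tbsp + 2 tsp = 8/3 tbsp) × 11/4 ÷ 16 tbsp/cup × 232 g/cup ≈ 106 g
peanut butter: (2 tbsp + 2 tsp = 8/3 tbsp) × 11/4 ÷ 16 tbsp/cup × 258 g/cup ≈ 118 g
whole-barley flour: 4 oz × 11/4 × 28.35 g/oz ≈ 312 g
chopped walnuts: 14 oz × 11/4 × 28.35 g/oz ≈ 1091 g
cocoa powder: 1/3 cup × 11/4 × 85 g/cup ÷ 28.35 g/oz ≈ 3 oz

mashed banana: 106 g; peanut butter: 118 g; whole-barley flour: 312 g; chopped walnuts: 1091 g; cocoa powder: 3 oz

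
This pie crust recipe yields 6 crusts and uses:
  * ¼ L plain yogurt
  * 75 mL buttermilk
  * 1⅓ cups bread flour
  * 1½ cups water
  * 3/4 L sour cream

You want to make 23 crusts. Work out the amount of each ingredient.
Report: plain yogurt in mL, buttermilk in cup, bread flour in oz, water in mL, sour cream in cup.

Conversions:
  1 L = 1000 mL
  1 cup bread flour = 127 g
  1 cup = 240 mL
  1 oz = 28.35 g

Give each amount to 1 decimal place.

Scaling factor: 23/6.
plain yogurt: 0.25 L × 23/6 × 1000 mL/L ≈ 958.3 mL
buttermilk: 75 mL × 23/6 ÷ 240 mL/cup ≈ 1.2 cup
bread flour: 4/3 cup × 23/6 × 127 g/cup ÷ 28.35 g/oz ≈ 22.9 oz
water: 1.5 cup × 23/6 × 240 mL/cup = 1380.0 mL
sour cream: 0.75 L × 23/6 × 1000 mL/L ÷ 240 mL/cup ≈ 12.0 cup

plain yogurt: 958.3 mL; buttermilk: 1.2 cup; bread flour: 22.9 oz; water: 1380.0 mL; sour cream: 12.0 cup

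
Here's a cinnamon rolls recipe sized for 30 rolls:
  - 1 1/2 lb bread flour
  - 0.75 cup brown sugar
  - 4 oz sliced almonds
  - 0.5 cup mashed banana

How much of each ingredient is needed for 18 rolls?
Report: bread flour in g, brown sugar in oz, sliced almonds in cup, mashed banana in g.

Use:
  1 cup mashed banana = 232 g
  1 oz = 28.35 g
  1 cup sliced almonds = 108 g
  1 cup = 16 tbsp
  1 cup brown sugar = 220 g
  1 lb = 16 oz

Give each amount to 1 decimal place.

bread flour: 408.2 g; brown sugar: 3.5 oz; sliced almonds: 0.6 cup; mashed banana: 69.6 g

Scaling factor: 18/30 = 3/5 = 0.6.
bread flour: 1.5 lb × 3/5 × 16 oz/lb × 28.35 g/oz ≈ 408.2 g
brown sugar: 0.75 cup × 3/5 × 220 g/cup ÷ 28.35 g/oz ≈ 3.5 oz
sliced almonds: 4 oz × 3/5 × 28.35 g/oz ÷ 108 g/cup ≈ 0.6 cup
mashed banana: 0.5 cup × 3/5 × 232 g/cup = 69.6 g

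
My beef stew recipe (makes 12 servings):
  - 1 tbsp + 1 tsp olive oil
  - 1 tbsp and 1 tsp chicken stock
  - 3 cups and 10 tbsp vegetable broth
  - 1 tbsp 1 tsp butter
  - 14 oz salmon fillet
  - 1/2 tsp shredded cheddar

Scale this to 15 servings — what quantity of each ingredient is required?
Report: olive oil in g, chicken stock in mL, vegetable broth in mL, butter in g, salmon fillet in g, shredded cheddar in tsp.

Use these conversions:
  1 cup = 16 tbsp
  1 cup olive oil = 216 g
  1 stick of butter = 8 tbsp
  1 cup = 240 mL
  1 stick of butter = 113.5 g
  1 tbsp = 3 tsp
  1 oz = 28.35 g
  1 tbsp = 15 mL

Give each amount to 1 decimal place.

olive oil: 22.5 g; chicken stock: 25.0 mL; vegetable broth: 1087.5 mL; butter: 23.6 g; salmon fillet: 496.1 g; shredded cheddar: 0.6 tsp

Scaling factor: 15/12 = 5/4 = 1.25.
olive oil: (1 tbsp + 1 tsp = 4/3 tbsp) × 5/4 ÷ 16 tbsp/cup × 216 g/cup = 22.5 g
chicken stock: (1 tbsp + 1 tsp = 4/3 tbsp) × 5/4 × 15 mL/tbsp = 25.0 mL
vegetable broth: (3 cup + 10 tbsp = 3.625 cup) × 5/4 × 240 mL/cup = 1087.5 mL
butter: (1 tbsp + 1 tsp = 4/3 tbsp) × 5/4 ÷ 8 tbsp/stick × 113.5 g/stick ≈ 23.6 g
salmon fillet: 14 oz × 5/4 × 28.35 g/oz ≈ 496.1 g
shredded cheddar: 0.5 tsp × 5/4 ≈ 0.6 tsp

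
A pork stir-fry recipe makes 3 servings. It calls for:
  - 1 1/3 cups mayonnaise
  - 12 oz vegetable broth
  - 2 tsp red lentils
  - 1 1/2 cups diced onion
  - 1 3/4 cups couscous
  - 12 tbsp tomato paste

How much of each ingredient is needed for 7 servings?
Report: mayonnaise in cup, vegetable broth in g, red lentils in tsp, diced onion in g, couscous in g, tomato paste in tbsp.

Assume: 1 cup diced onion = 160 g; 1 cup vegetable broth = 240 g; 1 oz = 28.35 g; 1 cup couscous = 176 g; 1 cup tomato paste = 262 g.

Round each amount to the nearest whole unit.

mayonnaise: 3 cup; vegetable broth: 794 g; red lentils: 5 tsp; diced onion: 560 g; couscous: 719 g; tomato paste: 28 tbsp

Scaling factor: 7/3.
mayonnaise: 4/3 cup × 7/3 ≈ 3 cup
vegetable broth: 12 oz × 7/3 × 28.35 g/oz ≈ 794 g
red lentils: 2 tsp × 7/3 ≈ 5 tsp
diced onion: 1.5 cup × 7/3 × 160 g/cup = 560 g
couscous: 1.75 cup × 7/3 × 176 g/cup ≈ 719 g
tomato paste: 12 tbsp × 7/3 = 28 tbsp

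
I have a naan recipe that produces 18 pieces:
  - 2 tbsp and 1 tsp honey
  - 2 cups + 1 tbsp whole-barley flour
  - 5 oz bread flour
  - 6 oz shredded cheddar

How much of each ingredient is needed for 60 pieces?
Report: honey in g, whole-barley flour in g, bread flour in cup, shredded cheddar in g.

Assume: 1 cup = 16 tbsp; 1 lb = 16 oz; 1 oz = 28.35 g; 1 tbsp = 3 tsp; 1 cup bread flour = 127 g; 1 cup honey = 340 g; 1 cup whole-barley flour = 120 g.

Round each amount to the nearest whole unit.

honey: 165 g; whole-barley flour: 825 g; bread flour: 4 cup; shredded cheddar: 567 g

Scaling factor: 60/18 = 10/3.
honey: (2 tbsp + 1 tsp = 7/3 tbsp) × 10/3 ÷ 16 tbsp/cup × 340 g/cup ≈ 165 g
whole-barley flour: (2 cup + 1 tbsp = 2.0625 cup) × 10/3 × 120 g/cup = 825 g
bread flour: 5 oz × 10/3 × 28.35 g/oz ÷ 127 g/cup ≈ 4 cup
shredded cheddar: 6 oz × 10/3 × 28.35 g/oz = 567 g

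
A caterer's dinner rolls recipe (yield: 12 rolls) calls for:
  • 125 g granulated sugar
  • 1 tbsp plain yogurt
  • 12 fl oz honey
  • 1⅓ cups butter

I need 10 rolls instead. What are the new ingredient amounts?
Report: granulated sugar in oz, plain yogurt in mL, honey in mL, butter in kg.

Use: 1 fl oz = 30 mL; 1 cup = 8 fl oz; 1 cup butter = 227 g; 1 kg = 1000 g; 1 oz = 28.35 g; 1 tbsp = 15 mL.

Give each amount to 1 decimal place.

Scaling factor: 10/12 = 5/6.
granulated sugar: 125 g × 5/6 ÷ 28.35 g/oz ≈ 3.7 oz
plain yogurt: 1 tbsp × 5/6 × 15 mL/tbsp = 12.5 mL
honey: 12 fl oz × 5/6 × 30 mL/fl oz = 300.0 mL
butter: 4/3 cup × 5/6 × 227 g/cup ÷ 1000 g/kg ≈ 0.3 kg

granulated sugar: 3.7 oz; plain yogurt: 12.5 mL; honey: 300.0 mL; butter: 0.3 kg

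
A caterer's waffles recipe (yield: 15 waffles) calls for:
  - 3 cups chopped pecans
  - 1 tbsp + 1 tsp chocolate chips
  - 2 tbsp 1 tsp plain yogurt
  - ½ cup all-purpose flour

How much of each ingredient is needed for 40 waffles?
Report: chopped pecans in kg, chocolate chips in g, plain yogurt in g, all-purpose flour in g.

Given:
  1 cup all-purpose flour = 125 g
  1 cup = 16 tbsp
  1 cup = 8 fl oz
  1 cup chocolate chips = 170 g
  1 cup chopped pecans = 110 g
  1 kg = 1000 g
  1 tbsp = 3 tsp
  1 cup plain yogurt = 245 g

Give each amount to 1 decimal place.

chopped pecans: 0.9 kg; chocolate chips: 37.8 g; plain yogurt: 95.3 g; all-purpose flour: 166.7 g

Scaling factor: 40/15 = 8/3.
chopped pecans: 3 cup × 8/3 × 110 g/cup ÷ 1000 g/kg ≈ 0.9 kg
chocolate chips: (1 tbsp + 1 tsp = 4/3 tbsp) × 8/3 ÷ 16 tbsp/cup × 170 g/cup ≈ 37.8 g
plain yogurt: (2 tbsp + 1 tsp = 7/3 tbsp) × 8/3 ÷ 16 tbsp/cup × 245 g/cup ≈ 95.3 g
all-purpose flour: 0.5 cup × 8/3 × 125 g/cup ≈ 166.7 g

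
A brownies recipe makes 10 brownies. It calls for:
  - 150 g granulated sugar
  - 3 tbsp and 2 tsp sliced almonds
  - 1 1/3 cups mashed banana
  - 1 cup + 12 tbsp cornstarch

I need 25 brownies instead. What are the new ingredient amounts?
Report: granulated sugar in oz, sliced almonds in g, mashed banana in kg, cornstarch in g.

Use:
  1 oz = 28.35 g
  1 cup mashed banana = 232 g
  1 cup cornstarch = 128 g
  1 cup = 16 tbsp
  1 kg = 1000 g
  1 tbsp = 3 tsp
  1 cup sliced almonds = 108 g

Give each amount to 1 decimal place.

Scaling factor: 25/10 = 5/2 = 2.5.
granulated sugar: 150 g × 5/2 ÷ 28.35 g/oz ≈ 13.2 oz
sliced almonds: (3 tbsp + 2 tsp = 11/3 tbsp) × 5/2 ÷ 16 tbsp/cup × 108 g/cup ≈ 61.9 g
mashed banana: 4/3 cup × 5/2 × 232 g/cup ÷ 1000 g/kg ≈ 0.8 kg
cornstarch: (1 cup + 12 tbsp = 1.75 cup) × 5/2 × 128 g/cup = 560.0 g

granulated sugar: 13.2 oz; sliced almonds: 61.9 g; mashed banana: 0.8 kg; cornstarch: 560.0 g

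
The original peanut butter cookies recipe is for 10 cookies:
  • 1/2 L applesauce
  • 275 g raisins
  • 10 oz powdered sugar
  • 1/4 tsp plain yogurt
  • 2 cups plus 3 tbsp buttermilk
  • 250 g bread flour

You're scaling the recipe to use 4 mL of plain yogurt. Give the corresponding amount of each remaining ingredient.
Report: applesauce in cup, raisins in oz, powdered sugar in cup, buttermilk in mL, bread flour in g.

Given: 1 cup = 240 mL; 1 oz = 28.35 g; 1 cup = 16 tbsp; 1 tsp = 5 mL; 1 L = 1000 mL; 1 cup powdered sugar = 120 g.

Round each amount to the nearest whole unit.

The original recipe has 1.25 mL of plain yogurt, so the scaling factor is 4 ÷ 1.25 = 16/5 = 3.2.
applesauce: 0.5 L × 16/5 × 1000 mL/L ÷ 240 mL/cup ≈ 7 cup
raisins: 275 g × 16/5 ÷ 28.35 g/oz ≈ 31 oz
powdered sugar: 10 oz × 16/5 × 28.35 g/oz ÷ 120 g/cup ≈ 8 cup
buttermilk: (2 cup + 3 tbsp = 2.1875 cup) × 16/5 × 240 mL/cup = 1680 mL
bread flour: 250 g × 16/5 = 800 g

applesauce: 7 cup; raisins: 31 oz; powdered sugar: 8 cup; buttermilk: 1680 mL; bread flour: 800 g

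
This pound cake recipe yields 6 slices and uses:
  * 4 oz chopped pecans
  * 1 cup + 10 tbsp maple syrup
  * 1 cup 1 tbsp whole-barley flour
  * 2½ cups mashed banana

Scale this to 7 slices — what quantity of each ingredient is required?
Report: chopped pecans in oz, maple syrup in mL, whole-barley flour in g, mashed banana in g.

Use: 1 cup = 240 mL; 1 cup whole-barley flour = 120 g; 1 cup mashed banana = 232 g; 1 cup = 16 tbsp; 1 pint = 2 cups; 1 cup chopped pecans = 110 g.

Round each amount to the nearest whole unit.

chopped pecans: 5 oz; maple syrup: 455 mL; whole-barley flour: 149 g; mashed banana: 677 g

Scaling factor: 7/6.
chopped pecans: 4 oz × 7/6 ≈ 5 oz
maple syrup: (1 cup + 10 tbsp = 1.625 cup) × 7/6 × 240 mL/cup = 455 mL
whole-barley flour: (1 cup + 1 tbsp = 1.0625 cup) × 7/6 × 120 g/cup ≈ 149 g
mashed banana: 2.5 cup × 7/6 × 232 g/cup ≈ 677 g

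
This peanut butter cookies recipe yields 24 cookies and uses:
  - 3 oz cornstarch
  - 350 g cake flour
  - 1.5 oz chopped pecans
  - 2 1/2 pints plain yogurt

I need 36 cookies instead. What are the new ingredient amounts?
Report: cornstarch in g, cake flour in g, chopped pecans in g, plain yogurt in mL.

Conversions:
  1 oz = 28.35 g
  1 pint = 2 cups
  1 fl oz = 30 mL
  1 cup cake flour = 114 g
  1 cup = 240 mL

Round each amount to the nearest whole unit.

Scaling factor: 36/24 = 3/2 = 1.5.
cornstarch: 3 oz × 3/2 × 28.35 g/oz ≈ 128 g
cake flour: 350 g × 3/2 = 525 g
chopped pecans: 1.5 oz × 3/2 × 28.35 g/oz ≈ 64 g
plain yogurt: 2.5 pint × 3/2 × 2 cup/pint × 240 mL/cup = 1800 mL

cornstarch: 128 g; cake flour: 525 g; chopped pecans: 64 g; plain yogurt: 1800 mL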